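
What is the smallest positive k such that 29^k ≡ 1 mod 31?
Powers of 29 mod 31: 29^1≡29, 29^2≡4, 29^3≡23, 29^4≡16, 29^5≡30, 29^6≡2, 29^7≡27, 29^8≡8, 29^9≡15, 29^10≡1. Order = 10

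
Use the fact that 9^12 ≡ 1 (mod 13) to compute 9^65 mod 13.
By Fermat: 9^{12} ≡ 1 (mod 13). 65 = 5×12 + 5. So 9^{65} ≡ 9^{5} ≡ 3 (mod 13)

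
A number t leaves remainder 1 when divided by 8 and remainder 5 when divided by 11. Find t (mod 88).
M = 8 × 11 = 88. M₁ = 11, y₁ ≡ 3 (mod 8). M₂ = 8, y₂ ≡ 7 (mod 11). t = 1×11×3 + 5×8×7 ≡ 49 (mod 88)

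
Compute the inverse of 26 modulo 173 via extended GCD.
Extended GCD: 26(20) + 173(-3) = 1. So 26^(-1) ≡ 20 (mod 173). Verify: 26 × 20 = 520 ≡ 1 (mod 173)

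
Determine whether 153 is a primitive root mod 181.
ord_181(153) divides 180. For each prime q|180: 153^{90}≡180, 153^{60}≡132, 153^{36}≡42, none ≡ 1. So 153 has order 180 and is a primitive root mod 181.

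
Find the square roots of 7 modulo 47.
The square roots of 7 mod 47 are 17 and 30. Verify: 17² = 289 ≡ 7 (mod 47)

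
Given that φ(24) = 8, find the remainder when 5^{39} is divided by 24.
By Euler: 5^{8} ≡ 1 (mod 24) since gcd(5, 24) = 1. 39 = 4×8 + 7. So 5^{39} ≡ 5^{7} ≡ 5 (mod 24)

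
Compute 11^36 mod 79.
By repeated squaring (mod 79): 11^{1}≡11, 11^{2}≡42, 11^{4}≡26, 11^{8}≡44, 11^{16}≡40, 11^{32}≡20. Then 11^{36} = 11^{32+4} ≡ 20 × 26 ≡ 46 (mod 79)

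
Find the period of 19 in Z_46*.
Powers of 19 mod 46: 19^1≡19, 19^2≡39, 19^3≡5, 19^4≡3, 19^5≡11, 19^6≡25, 19^7≡15, 19^8≡9, 19^9≡33, 19^10≡29, 19^11≡45, 19^12≡27, 19^13≡7, 19^14≡41, 19^15≡43, 19^16≡35, 19^17≡21, 19^18≡31, 19^19≡37, 19^20≡13, 19^21≡17, 19^22≡1. So the order of 19 is 22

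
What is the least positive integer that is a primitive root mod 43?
g = 3. Powers: [3, 9, 27, 38, 28, 41, 37, 25, 32, 10, ...] generates all 42 non-zero residues.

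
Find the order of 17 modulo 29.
Powers of 17 mod 29: 17^1≡17, 17^2≡28, 17^3≡12, 17^4≡1. Order = 4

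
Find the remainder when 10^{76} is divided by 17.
By Fermat: 10^{16} ≡ 1 (mod 17). 76 = 4×16 + 12. So 10^{76} ≡ 10^{12} ≡ 13 (mod 17)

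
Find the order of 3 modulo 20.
Powers of 3 mod 20: 3^1≡3, 3^2≡9, 3^3≡7, 3^4≡1. Order = 4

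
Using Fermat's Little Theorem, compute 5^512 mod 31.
By Fermat: 5^{30} ≡ 1 mod 31. 512 ≡ 2 mod 30. So 5^{512} ≡ 5^{2} ≡ 25 mod 31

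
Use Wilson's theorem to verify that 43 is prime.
(42)! mod 43 = 42. Since this equals -1 (mod 43), Wilson confirms 43 is prime.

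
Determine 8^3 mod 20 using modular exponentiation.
8^{3} = 512 ≡ 12 (mod 20)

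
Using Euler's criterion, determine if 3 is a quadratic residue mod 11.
By Euler's criterion: 3^{5} ≡ 1 mod 11. Since this equals 1, 3 is a QR.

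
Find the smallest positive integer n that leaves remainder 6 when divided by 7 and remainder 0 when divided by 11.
M = 7 × 11 = 77. M₁ = 11, y₁ ≡ 2 mod 7. M₂ = 7, y₂ ≡ 8 mod 11. n = 6×11×2 + 0×7×8 ≡ 55 mod 77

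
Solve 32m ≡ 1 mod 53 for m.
Since 53 is prime, by Fermat 32^(-1) ≡ 32^{51} ≡ 5 mod 53. Verify: 32 × 5 = 160 ≡ 1 mod 53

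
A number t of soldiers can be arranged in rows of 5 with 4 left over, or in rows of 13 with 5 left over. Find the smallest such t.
M = 5 × 13 = 65. M₁ = 13, y₁ ≡ 2 (mod 5). M₂ = 5, y₂ ≡ 8 (mod 13). t = 4×13×2 + 5×5×8 ≡ 44 (mod 65)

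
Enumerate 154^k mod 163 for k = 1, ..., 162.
154^1, 154^2, ..., 154^{162} mod 163: [154, 81, 86, 41, 120, 61, 103, 51, 30, 56, 148, 135, 89, 14, 37, 156, 63, 85, 50, 39, 138, 62, 94, 132, 116, 97, 105, 33, 29, 65, 67, 49, 48, 57, 139, 53, 12, 55, 157, 54, 3, 136, 80, 95, 123, 34, 20, 146, 153, 90, 5, 118, 79, 104, 42, 111, 142, 26, 92, 150, 117, 88, 23, 119, 70, 22, 128, 152, 99, 87, 32, 38, 147, 144, 8, 91, 159, 36, 2, 145, 162, 9, 82, 77, 122, 43, 102, 60, 112, 133, 107, 15, 28, 74, 149, 126, 7, 100, 78, 113, 124, 25, 101, 69, 31, 47, 66, 58, 130, 134, 98, 96, 114, 115, 106, 24, 110, 151, 108, 6, 109, 160, 27, 83, 68, 40, 129, 143, 17, 10, 73, 158, 45, 84, 59, 121, 52, 21, 137, 71, 13, 46, 75, 140, 44, 93, 141, 35, 11, 64, 76, 131, 125, 16, 19, 155, 72, 4, 127, 161, 18, 1]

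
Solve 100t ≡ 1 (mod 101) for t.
Since 101 is prime, by Fermat 100^(-1) ≡ 100^{99} ≡ 100 (mod 101). Verify: 100 × 100 = 10000 ≡ 1 (mod 101)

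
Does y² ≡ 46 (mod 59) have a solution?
By Euler's criterion: 46^{29} ≡ 1 (mod 59). Since this equals 1, 46 is a QR.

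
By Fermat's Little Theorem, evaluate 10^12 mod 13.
By Fermat's Little Theorem, 10^{12} ≡ 1 mod 13 since 13 is prime and gcd(10, 13) = 1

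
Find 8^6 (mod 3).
Using Fermat: 8^{2} ≡ 1 (mod 3). 6 ≡ 0 (mod 2). So 8^{6} ≡ 8^{0} ≡ 1 (mod 3)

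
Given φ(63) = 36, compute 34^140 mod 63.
By Euler: 34^{36} ≡ 1 mod 63 since gcd(34, 63) = 1. 140 = 3×36 + 32. So 34^{140} ≡ 34^{32} ≡ 22 mod 63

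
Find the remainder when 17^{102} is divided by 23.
By Fermat: 17^{22} ≡ 1 mod 23. 102 = 4×22 + 14. So 17^{102} ≡ 17^{14} ≡ 9 mod 23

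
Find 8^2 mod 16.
8^{2} = 64 ≡ 0 mod 16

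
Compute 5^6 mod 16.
By repeated squaring mod 16: 5^{1}≡5, 5^{2}≡9, 5^{4}≡1. Then 5^{6} = 5^{4+2} ≡ 1 × 9 ≡ 9 mod 16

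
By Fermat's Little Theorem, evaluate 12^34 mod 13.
By Fermat: 12^{12} ≡ 1 (mod 13). 34 = 2×12 + 10. So 12^{34} ≡ 12^{10} ≡ 1 (mod 13)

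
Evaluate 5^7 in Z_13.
By repeated squaring (mod 13): 5^{1}≡5, 5^{2}≡12, 5^{4}≡1. Then 5^{7} = 5^{4+2+1} ≡ 1 × 12 × 5 ≡ 8 (mod 13)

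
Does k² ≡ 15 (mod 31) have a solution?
By Euler's criterion: 15^{15} ≡ 30 (mod 31). Since this equals -1 (≡ 30), 15 is not a QR.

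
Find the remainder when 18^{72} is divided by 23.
By Fermat: 18^{22} ≡ 1 (mod 23). 72 = 3×22 + 6. So 18^{72} ≡ 18^{6} ≡ 8 (mod 23)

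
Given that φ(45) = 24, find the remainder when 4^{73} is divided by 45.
By Euler: 4^{24} ≡ 1 mod 45 since gcd(4, 45) = 1. 73 = 3×24 + 1. So 4^{73} ≡ 4^{1} ≡ 4 mod 45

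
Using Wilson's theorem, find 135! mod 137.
(136)! = (135)! × (136) ≡ -1 (mod 137). So (135)! ≡ -1 × (136)^(-1) ≡ (-1)×(-1) = 1 (mod 137)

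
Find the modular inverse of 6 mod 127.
Since 127 is prime, by Fermat 6^(-1) ≡ 6^{125} ≡ 106 mod 127. Verify: 6 × 106 = 636 ≡ 1 mod 127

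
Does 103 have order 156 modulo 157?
103^{52} ≡ 1 (mod 157) and 52 < 156, so ord_157(103) = 52 ≠ 156 and 103 is not a primitive root.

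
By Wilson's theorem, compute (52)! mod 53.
By Wilson's theorem, (52)! ≡ -1 ≡ 52 mod 53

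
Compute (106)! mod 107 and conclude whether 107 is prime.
(106)! mod 107 = 106. Since 106 ≡ -1 (mod 107), 107 is prime.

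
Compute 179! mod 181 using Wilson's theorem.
(180)! = (179)! × (180) ≡ -1 mod 181. So (179)! ≡ -1 × (180)^(-1) ≡ (-1)×(-1) = 1 mod 181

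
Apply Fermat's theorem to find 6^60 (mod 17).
By Fermat: 6^{16} ≡ 1 (mod 17). 60 = 3×16 + 12. So 6^{60} ≡ 6^{12} ≡ 13 (mod 17)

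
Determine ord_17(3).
Powers of 3 mod 17: 3^1≡3, 3^2≡9, 3^3≡10, 3^4≡13, 3^5≡5, 3^6≡15, 3^7≡11, 3^8≡16, 3^9≡14, 3^10≡8, 3^11≡7, 3^12≡4, 3^13≡12, 3^14≡2, 3^15≡6, 3^16≡1. So the order of 3 is 16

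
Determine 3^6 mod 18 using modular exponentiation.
By repeated squaring mod 18: 3^{1}≡3, 3^{2}≡9, 3^{4}≡9. Then 3^{6} = 3^{4+2} ≡ 9 × 9 ≡ 9 mod 18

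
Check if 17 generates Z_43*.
17^{21} ≡ 1 mod 43 and 21 < 42, so ord_43(17) = 21 ≠ 42 and 17 is not a primitive root.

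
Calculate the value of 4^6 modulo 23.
By repeated squaring mod 23: 4^{1}≡4, 4^{2}≡16, 4^{4}≡3. Then 4^{6} = 4^{4+2} ≡ 3 × 16 ≡ 2 mod 23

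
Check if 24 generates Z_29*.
24^{7} ≡ 1 (mod 29) and 7 < 28, so ord_29(24) = 7 ≠ 28 and 24 is not a primitive root.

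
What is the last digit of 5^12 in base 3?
Using Fermat: 5^{2} ≡ 1 (mod 3). 12 ≡ 0 (mod 2). So 5^{12} ≡ 5^{0} ≡ 1 (mod 3)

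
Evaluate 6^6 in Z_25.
By repeated squaring (mod 25): 6^{1}≡6, 6^{2}≡11, 6^{4}≡21. Then 6^{6} = 6^{4+2} ≡ 21 × 11 ≡ 6 (mod 25)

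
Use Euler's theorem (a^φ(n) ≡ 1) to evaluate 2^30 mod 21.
By Euler: 2^{12} ≡ 1 (mod 21) since gcd(2, 21) = 1. 30 = 2×12 + 6. So 2^{30} ≡ 2^{6} ≡ 1 (mod 21)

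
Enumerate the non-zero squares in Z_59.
Squares in Z_59*: {1, 3, 4, 5, 7, 9, 12, 15, 16, 17, 19, 20, 21, 22, 25, 26, 27, 28, 29, 35, 36, 41, 45, 46, 48, 49, 51, 53, 57}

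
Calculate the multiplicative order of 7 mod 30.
Powers of 7 mod 30: 7^1≡7, 7^2≡19, 7^3≡13, 7^4≡1. So the order of 7 is 4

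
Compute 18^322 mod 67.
Using Fermat: 18^{66} ≡ 1 mod 67. 322 ≡ 58 mod 66. So 18^{322} ≡ 18^{58} ≡ 23 mod 67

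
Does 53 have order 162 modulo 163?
53^{9} ≡ 1 mod 163 and 9 < 162, so ord_163(53) = 9 ≠ 162 and 53 is not a primitive root.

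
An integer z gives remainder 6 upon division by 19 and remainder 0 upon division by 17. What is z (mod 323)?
M = 19 × 17 = 323. M₁ = 17, y₁ ≡ 9 (mod 19). M₂ = 19, y₂ ≡ 9 (mod 17). z = 6×17×9 + 0×19×9 ≡ 272 (mod 323)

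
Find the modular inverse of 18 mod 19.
Since 19 is prime, by Fermat 18^(-1) ≡ 18^{17} ≡ 18 (mod 19). Verify: 18 × 18 = 324 ≡ 1 (mod 19)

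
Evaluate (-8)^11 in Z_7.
Using Fermat: (-8)^{6} ≡ 1 mod 7. 11 ≡ 5 mod 6. So (-8)^{11} ≡ (-8)^{5} ≡ 6 mod 7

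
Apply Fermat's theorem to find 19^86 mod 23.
By Fermat: 19^{22} ≡ 1 mod 23. 86 = 3×22 + 20. So 19^{86} ≡ 19^{20} ≡ 13 mod 23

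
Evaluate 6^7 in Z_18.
By repeated squaring mod 18: 6^{1}≡6, 6^{2}≡0, 6^{4}≡0. Then 6^{7} = 6^{4+2+1} ≡ 0 × 0 × 6 ≡ 0 mod 18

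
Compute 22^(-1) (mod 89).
Since 89 is prime, by Fermat 22^(-1) ≡ 22^{87} ≡ 85 (mod 89). Verify: 22 × 85 = 1870 ≡ 1 (mod 89)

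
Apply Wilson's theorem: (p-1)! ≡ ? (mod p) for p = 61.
By Wilson's theorem, (60)! ≡ -1 ≡ 60 mod 61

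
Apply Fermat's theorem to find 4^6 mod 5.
By Fermat: 4^{4} ≡ 1 mod 5. So 4^{6} = 4^{4} · 4^{2} ≡ 4^{2} ≡ 1 mod 5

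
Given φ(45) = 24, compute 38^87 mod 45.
By Euler: 38^{24} ≡ 1 mod 45 since gcd(38, 45) = 1. 87 = 3×24 + 15. So 38^{87} ≡ 38^{15} ≡ 17 mod 45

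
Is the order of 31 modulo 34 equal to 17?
Powers of 31 mod 34: 31^1≡31, 31^2≡9, 31^3≡7, 31^4≡13, 31^5≡29, 31^6≡15, 31^7≡23, 31^8≡33, 31^9≡3, 31^10≡25, 31^11≡27, 31^12≡21, 31^13≡5, 31^14≡19, 31^15≡11, 31^16≡1. Already 31^16≡1, so the order is 16 < 17. No, the actual order is 16.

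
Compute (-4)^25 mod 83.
By repeated squaring mod 83: (-4)^{1}≡79, (-4)^{2}≡16, (-4)^{4}≡7, (-4)^{8}≡49, (-4)^{16}≡77. Then (-4)^{25} = (-4)^{16+8+1} ≡ 77 × 49 × 79 ≡ 14 mod 83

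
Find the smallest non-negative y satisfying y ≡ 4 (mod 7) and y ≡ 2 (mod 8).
M = 7 × 8 = 56. M₁ = 8, y₁ ≡ 1 (mod 7). M₂ = 7, y₂ ≡ 7 (mod 8). y = 4×8×1 + 2×7×7 ≡ 18 (mod 56)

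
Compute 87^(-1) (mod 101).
Since 101 is prime, by Fermat 87^(-1) ≡ 87^{99} ≡ 36 (mod 101). Verify: 87 × 36 = 3132 ≡ 1 (mod 101)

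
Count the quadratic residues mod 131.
Exactly half the non-zero residues mod a prime are QRs: (131-1)/2 = 65.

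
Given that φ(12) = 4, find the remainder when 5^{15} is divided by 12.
By Euler: 5^{4} ≡ 1 (mod 12) since gcd(5, 12) = 1. 15 = 3×4 + 3. So 5^{15} ≡ 5^{3} ≡ 5 (mod 12)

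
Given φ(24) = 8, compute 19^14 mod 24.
By Euler: 19^{8} ≡ 1 (mod 24) since gcd(19, 24) = 1. 14 = 1×8 + 6. So 19^{14} ≡ 19^{6} ≡ 1 (mod 24)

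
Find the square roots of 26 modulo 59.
The square roots of 26 mod 59 are 12 and 47. Verify: 12² = 144 ≡ 26 (mod 59)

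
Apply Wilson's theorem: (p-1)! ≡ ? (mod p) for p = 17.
By Wilson's theorem, (16)! ≡ -1 ≡ 16 (mod 17)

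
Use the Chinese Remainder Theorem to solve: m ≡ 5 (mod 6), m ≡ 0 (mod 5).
M = 6 × 5 = 30. M₁ = 5, y₁ ≡ 5 (mod 6). M₂ = 6, y₂ ≡ 1 (mod 5). m = 5×5×5 + 0×6×1 ≡ 5 (mod 30)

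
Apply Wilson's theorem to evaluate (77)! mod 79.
(78)! = (77)! × (78) ≡ -1 (mod 79). So (77)! ≡ -1 × (78)^(-1) ≡ (-1)×(-1) = 1 (mod 79)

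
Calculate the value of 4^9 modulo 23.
By repeated squaring (mod 23): 4^{1}≡4, 4^{2}≡16, 4^{4}≡3, 4^{8}≡9. Then 4^{9} = 4^{8+1} ≡ 9 × 4 ≡ 13 (mod 23)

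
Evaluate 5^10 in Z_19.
By repeated squaring (mod 19): 5^{1}≡5, 5^{2}≡6, 5^{4}≡17, 5^{8}≡4. Then 5^{10} = 5^{8+2} ≡ 4 × 6 ≡ 5 (mod 19)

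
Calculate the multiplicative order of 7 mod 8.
Powers of 7 mod 8: 7^1≡7, 7^2≡1. So the order of 7 is 2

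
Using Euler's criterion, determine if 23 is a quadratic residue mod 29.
By Euler's criterion: 23^{14} ≡ 1 mod 29. Since this equals 1, 23 is a QR.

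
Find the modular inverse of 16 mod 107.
Since 107 is prime, by Fermat 16^(-1) ≡ 16^{105} ≡ 87 (mod 107). Verify: 16 × 87 = 1392 ≡ 1 (mod 107)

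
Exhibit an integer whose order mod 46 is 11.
3 has order 11 mod 46 since 3^{11} ≡ 1 (mod 46) and no smaller power works.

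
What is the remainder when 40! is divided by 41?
By Wilson's theorem, (40)! ≡ -1 ≡ 40 (mod 41)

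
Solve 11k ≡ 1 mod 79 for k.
Since 79 is prime, by Fermat 11^(-1) ≡ 11^{77} ≡ 36 mod 79. Verify: 11 × 36 = 396 ≡ 1 mod 79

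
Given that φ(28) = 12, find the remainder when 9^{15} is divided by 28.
By Euler: 9^{12} ≡ 1 (mod 28) since gcd(9, 28) = 1. 15 = 1×12 + 3. So 9^{15} ≡ 9^{3} ≡ 1 (mod 28)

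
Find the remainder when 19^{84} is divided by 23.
By Fermat: 19^{22} ≡ 1 (mod 23). 84 = 3×22 + 18. So 19^{84} ≡ 19^{18} ≡ 8 (mod 23)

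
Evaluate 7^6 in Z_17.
By repeated squaring (mod 17): 7^{1}≡7, 7^{2}≡15, 7^{4}≡4. Then 7^{6} = 7^{4+2} ≡ 4 × 15 ≡ 9 (mod 17)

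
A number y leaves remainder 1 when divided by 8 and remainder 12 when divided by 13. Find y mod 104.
M = 8 × 13 = 104. M₁ = 13, y₁ ≡ 5 mod 8. M₂ = 8, y₂ ≡ 5 mod 13. y = 1×13×5 + 12×8×5 ≡ 25 mod 104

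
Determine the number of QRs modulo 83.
Exactly half the non-zero residues mod a prime are QRs: (83-1)/2 = 41.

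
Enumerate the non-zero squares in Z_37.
QRs mod 37: {1, 3, 4, 7, 9, 10, 11, 12, 16, 21, 25, 26, 27, 28, 30, 33, 34, 36}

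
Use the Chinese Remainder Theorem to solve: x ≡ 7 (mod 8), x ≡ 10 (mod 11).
M = 8 × 11 = 88. M₁ = 11, y₁ ≡ 3 (mod 8). M₂ = 8, y₂ ≡ 7 (mod 11). x = 7×11×3 + 10×8×7 ≡ 87 (mod 88)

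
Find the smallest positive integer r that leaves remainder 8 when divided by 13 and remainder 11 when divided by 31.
M = 13 × 31 = 403. M₁ = 31, y₁ ≡ 8 mod 13. M₂ = 13, y₂ ≡ 12 mod 31. r = 8×31×8 + 11×13×12 ≡ 73 mod 403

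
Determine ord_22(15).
Powers of 15 mod 22: 15^1≡15, 15^2≡5, 15^3≡9, 15^4≡3, 15^5≡1. Order = 5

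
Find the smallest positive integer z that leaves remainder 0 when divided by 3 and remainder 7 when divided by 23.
M = 3 × 23 = 69. M₁ = 23, y₁ ≡ 2 (mod 3). M₂ = 3, y₂ ≡ 8 (mod 23). z = 0×23×2 + 7×3×8 ≡ 30 (mod 69)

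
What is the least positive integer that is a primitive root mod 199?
g = 3. Powers: [3, 9, 27, 81, 44, 132, ...] generates all 198 non-zero residues.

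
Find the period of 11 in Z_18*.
Powers of 11 mod 18: 11^1≡11, 11^2≡13, 11^3≡17, 11^4≡7, 11^5≡5, 11^6≡1. Order = 6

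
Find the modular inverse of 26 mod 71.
Since 71 is prime, by Fermat 26^(-1) ≡ 26^{69} ≡ 41 (mod 71). Verify: 26 × 41 = 1066 ≡ 1 (mod 71)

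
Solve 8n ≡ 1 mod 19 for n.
Since 19 is prime, by Fermat 8^(-1) ≡ 8^{17} ≡ 12 mod 19. Verify: 8 × 12 = 96 ≡ 1 mod 19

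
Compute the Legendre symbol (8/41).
(8/41) = 8^{20} mod 41 = 1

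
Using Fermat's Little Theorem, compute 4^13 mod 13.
By Fermat: 4^{12} ≡ 1 (mod 13). So 4^{13} = 4^{12} · 4^{1} ≡ 4^{1} ≡ 4 (mod 13)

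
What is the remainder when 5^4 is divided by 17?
5^{4} = 625 ≡ 13 mod 17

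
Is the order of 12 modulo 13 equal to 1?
Powers of 12 mod 13: 12^1≡12, 12^2≡1. 12^1≡12≢1, so ord ≠ 1. No, the actual order is 2.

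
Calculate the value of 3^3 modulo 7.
3^{3} = 27 ≡ 6 (mod 7)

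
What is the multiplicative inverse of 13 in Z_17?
Since 17 is prime, by Fermat 13^(-1) ≡ 13^{15} ≡ 4 (mod 17). Verify: 13 × 4 = 52 ≡ 1 (mod 17)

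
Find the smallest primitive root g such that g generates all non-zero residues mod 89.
g = 3. For each prime q|88: 3^{44}≡88, 3^{8}≡64, none ≡ 1, so ord_89(3) = 88 and 3 is a primitive root.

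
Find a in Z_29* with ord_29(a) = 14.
4 has order 14 mod 29 since 4^{14} ≡ 1 mod 29 and no smaller power works.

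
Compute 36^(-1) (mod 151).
Since 151 is prime, by Fermat 36^(-1) ≡ 36^{149} ≡ 21 (mod 151). Verify: 36 × 21 = 756 ≡ 1 (mod 151)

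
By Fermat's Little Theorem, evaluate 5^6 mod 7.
By Fermat's Little Theorem, 5^{6} ≡ 1 mod 7 since 7 is prime and gcd(5, 7) = 1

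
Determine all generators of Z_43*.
There are φ(42) = 12 primitive roots mod 43: {3, 5, 12, 18, 19, 20, 26, 28, 29, 30, 33, 34}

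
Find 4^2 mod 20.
4^{2} = 16 ≡ 16 mod 20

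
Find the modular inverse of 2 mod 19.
Since 19 is prime, by Fermat 2^(-1) ≡ 2^{17} ≡ 10 (mod 19). Verify: 2 × 10 = 20 ≡ 1 (mod 19)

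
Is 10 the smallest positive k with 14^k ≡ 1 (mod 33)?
Powers of 14 mod 33: 14^1≡14, 14^2≡31, 14^3≡5, 14^4≡4, 14^5≡23, 14^6≡25, 14^7≡20, 14^8≡16, 14^9≡26, 14^10≡1. First k with 14^k≡1 is k=10. Yes, ord_33(14) = 10.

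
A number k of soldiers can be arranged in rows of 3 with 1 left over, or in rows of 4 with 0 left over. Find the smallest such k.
M = 3 × 4 = 12. M₁ = 4, y₁ ≡ 1 mod 3. M₂ = 3, y₂ ≡ 3 mod 4. k = 1×4×1 + 0×3×3 ≡ 4 mod 12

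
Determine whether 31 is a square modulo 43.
By Euler's criterion: 31^{21} ≡ 1 mod 43. Since this equals 1, 31 is a QR.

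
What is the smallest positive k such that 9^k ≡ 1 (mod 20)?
Powers of 9 mod 20: 9^1≡9, 9^2≡1. So the order of 9 is 2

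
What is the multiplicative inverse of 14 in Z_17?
Since 17 is prime, by Fermat 14^(-1) ≡ 14^{15} ≡ 11 mod 17. Verify: 14 × 11 = 154 ≡ 1 mod 17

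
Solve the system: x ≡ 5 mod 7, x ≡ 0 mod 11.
M = 7 × 11 = 77. M₁ = 11, y₁ ≡ 2 mod 7. M₂ = 7, y₂ ≡ 8 mod 11. x = 5×11×2 + 0×7×8 ≡ 33 mod 77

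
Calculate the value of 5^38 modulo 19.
Using Fermat: 5^{18} ≡ 1 (mod 19). 38 ≡ 2 (mod 18). So 5^{38} ≡ 5^{2} ≡ 6 (mod 19)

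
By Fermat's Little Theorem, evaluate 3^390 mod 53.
By Fermat: 3^{52} ≡ 1 mod 53. 390 ≡ 26 mod 52. So 3^{390} ≡ 3^{26} ≡ 52 mod 53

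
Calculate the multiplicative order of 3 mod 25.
Powers of 3 mod 25: 3^1≡3, 3^2≡9, 3^3≡2, 3^4≡6, 3^5≡18, 3^6≡4, 3^7≡12, 3^8≡11, 3^9≡8, 3^10≡24, 3^11≡22, 3^12≡16, 3^13≡23, 3^14≡19, 3^15≡7, 3^16≡21, 3^17≡13, 3^18≡14, 3^19≡17, 3^20≡1. ord_25(3) = 20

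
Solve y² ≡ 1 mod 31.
The square roots of 1 mod 31 are 1 and 30. Verify: 1² = 1 ≡ 1 mod 31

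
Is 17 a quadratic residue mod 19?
By Euler's criterion: 17^{9} ≡ 1 mod 19. Since this equals 1, 17 is a QR.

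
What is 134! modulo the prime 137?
(136)! = (134)! × (135) × (136) ≡ -1 mod 137. So (134)! ≡ -1 × [(136)(135)]^(-1) ≡ 68 mod 137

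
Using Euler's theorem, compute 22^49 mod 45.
By Euler: 22^{24} ≡ 1 (mod 45) since gcd(22, 45) = 1. 49 = 2×24 + 1. So 22^{49} ≡ 22^{1} ≡ 22 (mod 45)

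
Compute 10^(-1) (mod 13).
Since 13 is prime, by Fermat 10^(-1) ≡ 10^{11} ≡ 4 (mod 13). Verify: 10 × 4 = 40 ≡ 1 (mod 13)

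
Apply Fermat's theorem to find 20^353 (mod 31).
By Fermat: 20^{30} ≡ 1 (mod 31). 353 ≡ 23 (mod 30). So 20^{353} ≡ 20^{23} ≡ 19 (mod 31)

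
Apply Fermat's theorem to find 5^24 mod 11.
By Fermat: 5^{10} ≡ 1 mod 11. 24 = 2×10 + 4. So 5^{24} ≡ 5^{4} ≡ 9 mod 11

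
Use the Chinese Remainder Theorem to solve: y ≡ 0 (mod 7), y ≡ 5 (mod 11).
M = 7 × 11 = 77. M₁ = 11, y₁ ≡ 2 (mod 7). M₂ = 7, y₂ ≡ 8 (mod 11). y = 0×11×2 + 5×7×8 ≡ 49 (mod 77)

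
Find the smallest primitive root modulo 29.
g = 2. Powers: [2, 4, 8, 16, 3, 6, ...] generates all 28 non-zero residues.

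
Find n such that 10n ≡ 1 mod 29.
Since 29 is prime, by Fermat 10^(-1) ≡ 10^{27} ≡ 3 mod 29. Verify: 10 × 3 = 30 ≡ 1 mod 29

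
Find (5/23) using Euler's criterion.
(5/23) = 5^{11} mod 23 = -1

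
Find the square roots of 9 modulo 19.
The square roots of 9 mod 19 are 16 and 3. Verify: 16² = 256 ≡ 9 (mod 19)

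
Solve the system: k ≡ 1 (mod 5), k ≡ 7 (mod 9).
M = 5 × 9 = 45. M₁ = 9, y₁ ≡ 4 (mod 5). M₂ = 5, y₂ ≡ 2 (mod 9). k = 1×9×4 + 7×5×2 ≡ 16 (mod 45)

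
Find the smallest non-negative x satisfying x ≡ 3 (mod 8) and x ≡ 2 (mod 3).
M = 8 × 3 = 24. M₁ = 3, y₁ ≡ 3 (mod 8). M₂ = 8, y₂ ≡ 2 (mod 3). x = 3×3×3 + 2×8×2 ≡ 11 (mod 24)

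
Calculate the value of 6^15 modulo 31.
By repeated squaring (mod 31): 6^{1}≡6, 6^{2}≡5, 6^{4}≡25, 6^{8}≡5. Then 6^{15} = 6^{8+4+2+1} ≡ 5 × 25 × 5 × 6 ≡ 30 (mod 31)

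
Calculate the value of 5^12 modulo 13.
Using Fermat: 5^{12} ≡ 1 (mod 13). 12 ≡ 0 (mod 12). So 5^{12} ≡ 5^{0} ≡ 1 (mod 13)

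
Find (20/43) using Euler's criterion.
(20/43) = 20^{21} mod 43 = -1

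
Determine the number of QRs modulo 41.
The squaring map on Z_41* is 2-to-1, so there are (40)/2 = 20 QRs.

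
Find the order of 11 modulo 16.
Powers of 11 mod 16: 11^1≡11, 11^2≡9, 11^3≡3, 11^4≡1. ord_16(11) = 4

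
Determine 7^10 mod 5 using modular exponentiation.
Using Fermat: 7^{4} ≡ 1 mod 5. 10 ≡ 2 mod 4. So 7^{10} ≡ 7^{2} ≡ 4 mod 5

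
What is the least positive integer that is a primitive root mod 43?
g = 3. Powers: [3, 9, 27, 38, 28, 41, ...] generates all 42 non-zero residues.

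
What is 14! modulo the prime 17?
(16)! = (14)! × (15) × (16) ≡ -1 mod 17. So (14)! ≡ -1 × [(16)(15)]^(-1) ≡ 8 mod 17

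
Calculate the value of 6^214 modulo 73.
Using Fermat: 6^{72} ≡ 1 mod 73. 214 ≡ 70 mod 72. So 6^{214} ≡ 6^{70} ≡ 71 mod 73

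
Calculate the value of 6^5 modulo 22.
By repeated squaring (mod 22): 6^{1}≡6, 6^{2}≡14, 6^{4}≡20. Then 6^{5} = 6^{4+1} ≡ 20 × 6 ≡ 10 (mod 22)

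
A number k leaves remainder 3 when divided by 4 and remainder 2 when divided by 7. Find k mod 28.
M = 4 × 7 = 28. M₁ = 7, y₁ ≡ 3 mod 4. M₂ = 4, y₂ ≡ 2 mod 7. k = 3×7×3 + 2×4×2 ≡ 23 mod 28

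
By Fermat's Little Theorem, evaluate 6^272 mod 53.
By Fermat: 6^{52} ≡ 1 mod 53. 272 ≡ 12 mod 52. So 6^{272} ≡ 6^{12} ≡ 44 mod 53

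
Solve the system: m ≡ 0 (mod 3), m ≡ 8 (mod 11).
M = 3 × 11 = 33. M₁ = 11, y₁ ≡ 2 (mod 3). M₂ = 3, y₂ ≡ 4 (mod 11). m = 0×11×2 + 8×3×4 ≡ 30 (mod 33)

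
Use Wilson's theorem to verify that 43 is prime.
(42)! mod 43 = 42. Since this equals -1 mod 43, Wilson confirms 43 is prime.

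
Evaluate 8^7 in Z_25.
By repeated squaring mod 25: 8^{1}≡8, 8^{2}≡14, 8^{4}≡21. Then 8^{7} = 8^{4+2+1} ≡ 21 × 14 × 8 ≡ 2 mod 25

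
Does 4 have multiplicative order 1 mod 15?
Powers of 4 mod 15: 4^1≡4, 4^2≡1. 4^1≡4≢1, so ord ≠ 1. No, the actual order is 2.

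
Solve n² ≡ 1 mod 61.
The square roots of 1 mod 61 are 1 and 60. Verify: 1² = 1 ≡ 1 mod 61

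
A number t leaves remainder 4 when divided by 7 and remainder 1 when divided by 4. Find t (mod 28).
M = 7 × 4 = 28. M₁ = 4, y₁ ≡ 2 (mod 7). M₂ = 7, y₂ ≡ 3 (mod 4). t = 4×4×2 + 1×7×3 ≡ 25 (mod 28)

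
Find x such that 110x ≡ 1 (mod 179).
Since 179 is prime, by Fermat 110^(-1) ≡ 110^{177} ≡ 83 (mod 179). Verify: 110 × 83 = 9130 ≡ 1 (mod 179)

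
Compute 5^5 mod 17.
By repeated squaring (mod 17): 5^{1}≡5, 5^{2}≡8, 5^{4}≡13. Then 5^{5} = 5^{4+1} ≡ 13 × 5 ≡ 14 (mod 17)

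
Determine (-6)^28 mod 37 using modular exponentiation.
By repeated squaring mod 37: (-6)^{1}≡31, (-6)^{2}≡36, (-6)^{4}≡1, (-6)^{8}≡1, (-6)^{16}≡1. Then (-6)^{28} = (-6)^{16+8+4} ≡ 1 × 1 × 1 ≡ 1 mod 37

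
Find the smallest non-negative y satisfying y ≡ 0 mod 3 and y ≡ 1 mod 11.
M = 3 × 11 = 33. M₁ = 11, y₁ ≡ 2 mod 3. M₂ = 3, y₂ ≡ 4 mod 11. y = 0×11×2 + 1×3×4 ≡ 12 mod 33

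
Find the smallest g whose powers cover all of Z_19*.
g = 2. Powers: [2, 4, 8, 16, 13, 7, 14, 9, 18, ...] generates all 18 non-zero residues.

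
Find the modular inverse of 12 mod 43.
Since 43 is prime, by Fermat 12^(-1) ≡ 12^{41} ≡ 18 mod 43. Verify: 12 × 18 = 216 ≡ 1 mod 43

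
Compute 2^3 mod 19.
2^{3} = 8 ≡ 8 mod 19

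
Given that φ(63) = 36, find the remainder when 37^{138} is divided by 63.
By Euler: 37^{36} ≡ 1 (mod 63) since gcd(37, 63) = 1. 138 = 3×36 + 30. So 37^{138} ≡ 37^{30} ≡ 1 (mod 63)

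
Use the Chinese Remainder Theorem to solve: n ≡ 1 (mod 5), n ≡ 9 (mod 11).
M = 5 × 11 = 55. M₁ = 11, y₁ ≡ 1 (mod 5). M₂ = 5, y₂ ≡ 9 (mod 11). n = 1×11×1 + 9×5×9 ≡ 31 (mod 55)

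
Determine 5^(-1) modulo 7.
Since 7 is prime, by Fermat 5^(-1) ≡ 5^{5} ≡ 3 mod 7. Verify: 5 × 3 = 15 ≡ 1 mod 7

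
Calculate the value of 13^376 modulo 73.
Using Fermat: 13^{72} ≡ 1 (mod 73). 376 ≡ 16 (mod 72). So 13^{376} ≡ 13^{16} ≡ 2 (mod 73)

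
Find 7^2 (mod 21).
7^{2} = 49 ≡ 7 (mod 21)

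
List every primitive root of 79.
There are φ(78) = 24 primitive roots mod 79: {3, 6, 7, 28, 29, 30, 34, 35, 37, 39, 43, 47, 48, 53, 54, 59, 60, 63, 66, 68, 70, 74, 75, 77}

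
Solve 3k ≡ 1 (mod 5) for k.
Since 5 is prime, by Fermat 3^(-1) ≡ 3^{3} ≡ 2 (mod 5). Verify: 3 × 2 = 6 ≡ 1 (mod 5)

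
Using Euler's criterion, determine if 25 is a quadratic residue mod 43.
By Euler's criterion: 25^{21} ≡ 1 mod 43. Since this equals 1, 25 is a QR.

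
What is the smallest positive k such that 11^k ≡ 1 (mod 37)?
Powers of 11 mod 37: 11^1≡11, 11^2≡10, 11^3≡36, 11^4≡26, 11^5≡27, 11^6≡1. So the order of 11 is 6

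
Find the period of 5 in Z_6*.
Powers of 5 mod 6: 5^1≡5, 5^2≡1. ord_6(5) = 2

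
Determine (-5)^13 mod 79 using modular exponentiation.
By repeated squaring mod 79: (-5)^{1}≡74, (-5)^{2}≡25, (-5)^{4}≡72, (-5)^{8}≡49. Then (-5)^{13} = (-5)^{8+4+1} ≡ 49 × 72 × 74 ≡ 56 mod 79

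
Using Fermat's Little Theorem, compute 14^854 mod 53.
By Fermat: 14^{52} ≡ 1 mod 53. 854 ≡ 22 mod 52. So 14^{854} ≡ 14^{22} ≡ 6 mod 53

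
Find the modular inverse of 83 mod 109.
Since 109 is prime, by Fermat 83^(-1) ≡ 83^{107} ≡ 88 mod 109. Verify: 83 × 88 = 7304 ≡ 1 mod 109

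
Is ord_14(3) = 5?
Powers of 3 mod 14: 3^1≡3, 3^2≡9, 3^3≡13, 3^4≡11, 3^5≡5, 3^6≡1. 3^5≡5≢1, so ord ≠ 5. No, the actual order is 6.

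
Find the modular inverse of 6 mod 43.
Since 43 is prime, by Fermat 6^(-1) ≡ 6^{41} ≡ 36 (mod 43). Verify: 6 × 36 = 216 ≡ 1 (mod 43)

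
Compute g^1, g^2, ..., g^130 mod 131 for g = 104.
104^1, 104^2, ..., 104^{130} mod 131: [104, 74, 98, 105, 47, 41, 72, 21, 88, 113, 93, 109, 70, 75, 71, 48, 14, 15, 119, 62, 29, 3, 50, 91, 32, 53, 10, 123, 85, 63, 2, 77, 17, 65, 79, 94, 82, 13, 42, 45, 95, 55, 87, 9, 19, 11, 96, 28, 30, 107, 124, 58, 6, 100, 51, 64, 106, 20, 115, 39, 126, 4, 23, 34, 130, 27, 57, 33, 26, 84, 90, 59, 110, 43, 18, 38, 22, 61, 56, 60, 83, 117, 116, 12, 69, 102, 128, 81, 40, 99, 78, 121, 8, 46, 68, 129, 54, 114, 66, 52, 37, 49, 118, 89, 86, 36, 76, 44, 122, 112, 120, 35, 103, 101, 24, 7, 73, 125, 31, 80, 67, 25, 111, 16, 92, 5, 127, 108, 97, 1]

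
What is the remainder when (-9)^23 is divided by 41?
By repeated squaring mod 41: (-9)^{1}≡32, (-9)^{2}≡40, (-9)^{4}≡1, (-9)^{8}≡1, (-9)^{16}≡1. Then (-9)^{23} = (-9)^{16+4+2+1} ≡ 1 × 1 × 40 × 32 ≡ 9 mod 41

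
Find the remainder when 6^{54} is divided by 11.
By Fermat: 6^{10} ≡ 1 (mod 11). 54 = 5×10 + 4. So 6^{54} ≡ 6^{4} ≡ 9 (mod 11)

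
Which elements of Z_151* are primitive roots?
There are φ(150) = 40 primitive roots mod 151: {6, 7, 12, 13, 14, 15, 30, 35, 48, 51, 52, 54, 56, 61, 63, 71, 77, 82, 89, 93, 96, 102, 104, 106, 108, 109, 111, 112, 114, 115, 117, 120, 126, 129, 130, 133, 134, 140, 141, 146}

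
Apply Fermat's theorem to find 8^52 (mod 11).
By Fermat: 8^{10} ≡ 1 (mod 11). 52 = 5×10 + 2. So 8^{52} ≡ 8^{2} ≡ 9 (mod 11)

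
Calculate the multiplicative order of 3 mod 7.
Powers of 3 mod 7: 3^1≡3, 3^2≡2, 3^3≡6, 3^4≡4, 3^5≡5, 3^6≡1. ord_7(3) = 6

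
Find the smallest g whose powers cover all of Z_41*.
g = 6. Powers: [6, 36, 11, 25, 27, 39, 29, ...] generates all 40 non-zero residues.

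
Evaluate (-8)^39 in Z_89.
By repeated squaring (mod 89): (-8)^{1}≡81, (-8)^{2}≡64, (-8)^{4}≡2, (-8)^{8}≡4, (-8)^{16}≡16, (-8)^{32}≡78. Then (-8)^{39} = (-8)^{32+4+2+1} ≡ 78 × 2 × 64 × 81 ≡ 50 (mod 89)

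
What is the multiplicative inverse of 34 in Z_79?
Since 79 is prime, by Fermat 34^(-1) ≡ 34^{77} ≡ 7 (mod 79). Verify: 34 × 7 = 238 ≡ 1 (mod 79)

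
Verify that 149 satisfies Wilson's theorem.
(148)! mod 149 = 148. Since this equals -1 (mod 149), Wilson confirms 149 is prime.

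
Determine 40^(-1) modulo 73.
Since 73 is prime, by Fermat 40^(-1) ≡ 40^{71} ≡ 42 mod 73. Verify: 40 × 42 = 1680 ≡ 1 mod 73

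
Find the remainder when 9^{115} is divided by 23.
By Fermat: 9^{22} ≡ 1 mod 23. 115 = 5×22 + 5. So 9^{115} ≡ 9^{5} ≡ 8 mod 23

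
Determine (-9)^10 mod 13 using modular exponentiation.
By repeated squaring (mod 13): (-9)^{1}≡4, (-9)^{2}≡3, (-9)^{4}≡9, (-9)^{8}≡3. Then (-9)^{10} = (-9)^{8+2} ≡ 3 × 3 ≡ 9 (mod 13)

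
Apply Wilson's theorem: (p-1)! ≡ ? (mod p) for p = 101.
By Wilson's theorem, (100)! ≡ -1 ≡ 100 (mod 101)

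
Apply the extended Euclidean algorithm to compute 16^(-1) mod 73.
Extended GCD: 16(32) + 73(-7) = 1. So 16^(-1) ≡ 32 mod 73. Verify: 16 × 32 = 512 ≡ 1 mod 73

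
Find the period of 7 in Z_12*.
Powers of 7 mod 12: 7^1≡7, 7^2≡1. So the order of 7 is 2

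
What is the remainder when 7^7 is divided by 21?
By repeated squaring (mod 21): 7^{1}≡7, 7^{2}≡7, 7^{4}≡7. Then 7^{7} = 7^{4+2+1} ≡ 7 × 7 × 7 ≡ 7 (mod 21)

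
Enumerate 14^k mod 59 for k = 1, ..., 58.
14^1, 14^2, ..., 14^{58} mod 59: [14, 19, 30, 7, 39, 15, 33, 49, 37, 46, 54, 48, 23, 27, 24, 41, 43, 12, 50, 51, 6, 25, 55, 3, 42, 57, 31, 21, 58, 45, 40, 29, 52, 20, 44, 26, 10, 22, 13, 5, 11, 36, 32, 35, 18, 16, 47, 9, 8, 53, 34, 4, 56, 17, 2, 28, 38, 1]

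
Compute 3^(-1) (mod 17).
Since 17 is prime, by Fermat 3^(-1) ≡ 3^{15} ≡ 6 (mod 17). Verify: 3 × 6 = 18 ≡ 1 (mod 17)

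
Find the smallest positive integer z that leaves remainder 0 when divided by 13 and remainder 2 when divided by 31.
M = 13 × 31 = 403. M₁ = 31, y₁ ≡ 8 (mod 13). M₂ = 13, y₂ ≡ 12 (mod 31). z = 0×31×8 + 2×13×12 ≡ 312 (mod 403)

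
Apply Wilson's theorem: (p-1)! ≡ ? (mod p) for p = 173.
By Wilson's theorem, (172)! ≡ -1 ≡ 172 (mod 173)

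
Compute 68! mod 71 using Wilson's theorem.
(70)! = (68)! × (69) × (70) ≡ -1 mod 71. So (68)! ≡ -1 × [(70)(69)]^(-1) ≡ 35 mod 71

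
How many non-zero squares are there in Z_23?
The squaring map on Z_23* is 2-to-1, so there are (22)/2 = 11 QRs.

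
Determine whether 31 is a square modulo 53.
By Euler's criterion: 31^{26} ≡ 52 (mod 53). Since this equals -1 (≡ 52), 31 is not a QR.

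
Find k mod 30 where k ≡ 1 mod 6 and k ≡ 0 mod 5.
M = 6 × 5 = 30. M₁ = 5, y₁ ≡ 5 mod 6. M₂ = 6, y₂ ≡ 1 mod 5. k = 1×5×5 + 0×6×1 ≡ 25 mod 30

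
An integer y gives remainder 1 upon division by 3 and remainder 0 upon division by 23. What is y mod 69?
M = 3 × 23 = 69. M₁ = 23, y₁ ≡ 2 mod 3. M₂ = 3, y₂ ≡ 8 mod 23. y = 1×23×2 + 0×3×8 ≡ 46 mod 69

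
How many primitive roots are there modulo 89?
A prime p has φ(p-1) primitive roots; here φ(88) = 40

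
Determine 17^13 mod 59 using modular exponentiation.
By repeated squaring mod 59: 17^{1}≡17, 17^{2}≡53, 17^{4}≡36, 17^{8}≡57. Then 17^{13} = 17^{8+4+1} ≡ 57 × 36 × 17 ≡ 15 mod 59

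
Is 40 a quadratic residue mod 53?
By Euler's criterion: 40^{26} ≡ 1 mod 53. Since this equals 1, 40 is a QR.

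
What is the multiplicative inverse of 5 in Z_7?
Since 7 is prime, by Fermat 5^(-1) ≡ 5^{5} ≡ 3 (mod 7). Verify: 5 × 3 = 15 ≡ 1 (mod 7)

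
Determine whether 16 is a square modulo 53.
By Euler's criterion: 16^{26} ≡ 1 (mod 53). Since this equals 1, 16 is a QR.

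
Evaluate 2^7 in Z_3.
Using Fermat: 2^{2} ≡ 1 mod 3. 7 ≡ 1 mod 2. So 2^{7} ≡ 2^{1} ≡ 2 mod 3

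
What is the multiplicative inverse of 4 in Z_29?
Since 29 is prime, by Fermat 4^(-1) ≡ 4^{27} ≡ 22 (mod 29). Verify: 4 × 22 = 88 ≡ 1 (mod 29)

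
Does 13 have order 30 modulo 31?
ord_31(13) divides 30. For each prime q|30: 13^{15}≡30, 13^{10}≡5, 13^{6}≡16, none ≡ 1. So 13 has order 30 and is a primitive root mod 31.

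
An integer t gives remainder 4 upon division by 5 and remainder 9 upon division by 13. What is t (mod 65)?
M = 5 × 13 = 65. M₁ = 13, y₁ ≡ 2 (mod 5). M₂ = 5, y₂ ≡ 8 (mod 13). t = 4×13×2 + 9×5×8 ≡ 9 (mod 65)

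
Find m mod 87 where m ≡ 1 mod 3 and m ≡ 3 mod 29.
M = 3 × 29 = 87. M₁ = 29, y₁ ≡ 2 mod 3. M₂ = 3, y₂ ≡ 10 mod 29. m = 1×29×2 + 3×3×10 ≡ 61 mod 87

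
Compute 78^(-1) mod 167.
Since 167 is prime, by Fermat 78^(-1) ≡ 78^{165} ≡ 15 mod 167. Verify: 78 × 15 = 1170 ≡ 1 mod 167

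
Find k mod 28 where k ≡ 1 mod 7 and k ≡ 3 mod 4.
M = 7 × 4 = 28. M₁ = 4, y₁ ≡ 2 mod 7. M₂ = 7, y₂ ≡ 3 mod 4. k = 1×4×2 + 3×7×3 ≡ 15 mod 28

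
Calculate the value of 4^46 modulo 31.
Using Fermat: 4^{30} ≡ 1 (mod 31). 46 ≡ 16 (mod 30). So 4^{46} ≡ 4^{16} ≡ 4 (mod 31)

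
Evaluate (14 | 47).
(14/47) = 14^{23} mod 47 = 1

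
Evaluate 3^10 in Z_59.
By repeated squaring mod 59: 3^{1}≡3, 3^{2}≡9, 3^{4}≡22, 3^{8}≡12. Then 3^{10} = 3^{8+2} ≡ 12 × 9 ≡ 49 mod 59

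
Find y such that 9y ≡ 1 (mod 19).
Since 19 is prime, by Fermat 9^(-1) ≡ 9^{17} ≡ 17 (mod 19). Verify: 9 × 17 = 153 ≡ 1 (mod 19)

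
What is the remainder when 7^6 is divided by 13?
By repeated squaring (mod 13): 7^{1}≡7, 7^{2}≡10, 7^{4}≡9. Then 7^{6} = 7^{4+2} ≡ 9 × 10 ≡ 12 (mod 13)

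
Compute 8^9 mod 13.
By repeated squaring (mod 13): 8^{1}≡8, 8^{2}≡12, 8^{4}≡1, 8^{8}≡1. Then 8^{9} = 8^{8+1} ≡ 1 × 8 ≡ 8 (mod 13)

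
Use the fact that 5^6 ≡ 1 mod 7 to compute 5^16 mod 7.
By Fermat: 5^{6} ≡ 1 mod 7. 16 = 2×6 + 4. So 5^{16} ≡ 5^{4} ≡ 2 mod 7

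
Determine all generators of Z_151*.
There are φ(150) = 40 primitive roots mod 151: {6, 7, 12, 13, 14, 15, 30, 35, 48, 51, 52, 54, 56, 61, 63, 71, 77, 82, 89, 93, 96, 102, 104, 106, 108, 109, 111, 112, 114, 115, 117, 120, 126, 129, 130, 133, 134, 140, 141, 146}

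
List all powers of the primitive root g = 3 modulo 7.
3^1, 3^2, ..., 3^{6} mod 7: [3, 2, 6, 4, 5, 1]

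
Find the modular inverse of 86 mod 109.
Since 109 is prime, by Fermat 86^(-1) ≡ 86^{107} ≡ 90 (mod 109). Verify: 86 × 90 = 7740 ≡ 1 (mod 109)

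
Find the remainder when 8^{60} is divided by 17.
By Fermat: 8^{16} ≡ 1 mod 17. 60 = 3×16 + 12. So 8^{60} ≡ 8^{12} ≡ 16 mod 17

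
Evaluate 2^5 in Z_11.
By repeated squaring mod 11: 2^{1}≡2, 2^{2}≡4, 2^{4}≡5. Then 2^{5} = 2^{4+1} ≡ 5 × 2 ≡ 10 mod 11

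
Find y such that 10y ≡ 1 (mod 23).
Since 23 is prime, by Fermat 10^(-1) ≡ 10^{21} ≡ 7 (mod 23). Verify: 10 × 7 = 70 ≡ 1 (mod 23)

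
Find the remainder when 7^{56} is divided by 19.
By Fermat: 7^{18} ≡ 1 mod 19. 56 = 3×18 + 2. So 7^{56} ≡ 7^{2} ≡ 11 mod 19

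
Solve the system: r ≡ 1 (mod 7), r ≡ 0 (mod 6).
M = 7 × 6 = 42. M₁ = 6, y₁ ≡ 6 (mod 7). M₂ = 7, y₂ ≡ 1 (mod 6). r = 1×6×6 + 0×7×1 ≡ 36 (mod 42)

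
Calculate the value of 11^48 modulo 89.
By repeated squaring (mod 89): 11^{1}≡11, 11^{2}≡32, 11^{4}≡45, 11^{8}≡67, 11^{16}≡39, 11^{32}≡8. Then 11^{48} = 11^{32+16} ≡ 8 × 39 ≡ 45 (mod 89)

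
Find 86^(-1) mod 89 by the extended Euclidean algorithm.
Extended GCD: 86(-30) + 89(29) = 1. So 86^(-1) ≡ -30 ≡ 59 mod 89. Verify: 86 × 59 = 5074 ≡ 1 mod 89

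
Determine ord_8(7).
Powers of 7 mod 8: 7^1≡7, 7^2≡1. Order = 2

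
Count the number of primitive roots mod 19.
There are φ(19-1) = φ(18) = 6 primitive roots modulo 19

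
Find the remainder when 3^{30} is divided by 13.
By Fermat: 3^{12} ≡ 1 mod 13. 30 = 2×12 + 6. So 3^{30} ≡ 3^{6} ≡ 1 mod 13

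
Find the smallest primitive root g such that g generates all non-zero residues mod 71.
g = 7. Powers: [7, 49, 59, 58, 51, 2, 14, 27, ...] generates all 70 non-zero residues.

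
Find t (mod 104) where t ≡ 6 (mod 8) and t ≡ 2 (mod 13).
M = 8 × 13 = 104. M₁ = 13, y₁ ≡ 5 (mod 8). M₂ = 8, y₂ ≡ 5 (mod 13). t = 6×13×5 + 2×8×5 ≡ 54 (mod 104)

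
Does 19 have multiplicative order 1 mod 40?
Powers of 19 mod 40: 19^1≡19, 19^2≡1. 19^1≡19≢1, so ord ≠ 1. No, the actual order is 2.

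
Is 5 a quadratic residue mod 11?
By Euler's criterion: 5^{5} ≡ 1 mod 11. Since this equals 1, 5 is a QR.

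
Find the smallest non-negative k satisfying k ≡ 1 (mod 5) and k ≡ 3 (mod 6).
M = 5 × 6 = 30. M₁ = 6, y₁ ≡ 1 (mod 5). M₂ = 5, y₂ ≡ 5 (mod 6). k = 1×6×1 + 3×5×5 ≡ 21 (mod 30)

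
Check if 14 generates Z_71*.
14^{10} ≡ 1 (mod 71) and 10 < 70, so ord_71(14) = 10 ≠ 70 and 14 is not a primitive root.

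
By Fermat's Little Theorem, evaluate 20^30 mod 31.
By Fermat's Little Theorem, 20^{30} ≡ 1 (mod 31) since 31 is prime and gcd(20, 31) = 1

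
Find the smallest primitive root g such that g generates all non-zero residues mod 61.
g = 2. Powers: [2, 4, 8, 16, 32, 3, 6, ...] generates all 60 non-zero residues.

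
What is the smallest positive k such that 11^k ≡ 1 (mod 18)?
Powers of 11 mod 18: 11^1≡11, 11^2≡13, 11^3≡17, 11^4≡7, 11^5≡5, 11^6≡1. ord_18(11) = 6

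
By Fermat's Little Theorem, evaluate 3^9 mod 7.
By Fermat: 3^{6} ≡ 1 (mod 7). So 3^{9} = 3^{6} · 3^{3} ≡ 3^{3} ≡ 6 (mod 7)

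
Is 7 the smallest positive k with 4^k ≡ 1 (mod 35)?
Powers of 4 mod 35: 4^1≡4, 4^2≡16, 4^3≡29, 4^4≡11, 4^5≡9, 4^6≡1. Already 4^6≡1, so the order is 6 < 7. No, the actual order is 6.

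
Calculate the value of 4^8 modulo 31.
By repeated squaring (mod 31): 4^{1}≡4, 4^{2}≡16, 4^{4}≡8, 4^{8}≡2. So 4^{8} ≡ 2 (mod 31)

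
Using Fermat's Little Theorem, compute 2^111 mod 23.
By Fermat: 2^{22} ≡ 1 (mod 23). 111 = 5×22 + 1. So 2^{111} ≡ 2^{1} ≡ 2 (mod 23)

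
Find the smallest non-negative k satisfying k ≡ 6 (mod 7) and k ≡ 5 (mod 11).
M = 7 × 11 = 77. M₁ = 11, y₁ ≡ 2 (mod 7). M₂ = 7, y₂ ≡ 8 (mod 11). k = 6×11×2 + 5×7×8 ≡ 27 (mod 77)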